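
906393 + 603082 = 1509475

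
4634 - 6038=-1404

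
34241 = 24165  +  10076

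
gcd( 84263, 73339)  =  1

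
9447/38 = 248 + 23/38  =  248.61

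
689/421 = 1 + 268/421 = 1.64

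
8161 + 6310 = 14471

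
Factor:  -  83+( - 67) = -150  =  - 2^1*3^1*5^2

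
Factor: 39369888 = 2^5*3^5*61^1*83^1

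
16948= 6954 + 9994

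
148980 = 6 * 24830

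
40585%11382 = 6439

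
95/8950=19/1790 = 0.01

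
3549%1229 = 1091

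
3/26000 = 3/26000 = 0.00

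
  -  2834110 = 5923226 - 8757336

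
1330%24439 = 1330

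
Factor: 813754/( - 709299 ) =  - 2^1 * 3^ (-2)*53^(-1 )*601^1*677^1 *1487^ (- 1)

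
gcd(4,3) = 1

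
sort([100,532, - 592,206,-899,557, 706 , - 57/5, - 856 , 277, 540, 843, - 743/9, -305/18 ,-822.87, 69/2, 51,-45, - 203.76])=[ - 899, - 856,-822.87, - 592, - 203.76, - 743/9, - 45,-305/18,-57/5, 69/2,51,100 , 206, 277, 532, 540,557,706, 843 ] 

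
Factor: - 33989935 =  - 5^1*7^1*971141^1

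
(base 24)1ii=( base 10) 1026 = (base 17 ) 396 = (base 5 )13101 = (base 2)10000000010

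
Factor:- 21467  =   - 21467^1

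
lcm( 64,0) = 0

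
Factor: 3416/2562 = 4/3 = 2^2*3^(-1)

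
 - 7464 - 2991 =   -  10455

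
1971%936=99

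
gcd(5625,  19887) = 3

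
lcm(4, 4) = 4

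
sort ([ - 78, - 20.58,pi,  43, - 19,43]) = [ - 78, - 20.58, - 19, pi,  43,43 ]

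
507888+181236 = 689124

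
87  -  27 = 60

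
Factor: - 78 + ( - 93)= - 3^2*19^1 = - 171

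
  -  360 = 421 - 781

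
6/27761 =6/27761 = 0.00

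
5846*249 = 1455654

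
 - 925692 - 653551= - 1579243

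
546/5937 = 182/1979 = 0.09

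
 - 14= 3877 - 3891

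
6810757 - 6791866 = 18891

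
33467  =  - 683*( - 49 )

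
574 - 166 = 408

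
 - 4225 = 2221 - 6446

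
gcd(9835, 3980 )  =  5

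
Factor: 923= 13^1*71^1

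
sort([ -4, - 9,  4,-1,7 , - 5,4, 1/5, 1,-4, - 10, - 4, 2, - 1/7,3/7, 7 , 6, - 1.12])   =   [-10,-9, - 5, - 4, - 4, - 4, -1.12,  -  1  , - 1/7,1/5,3/7 , 1,2, 4, 4, 6,7, 7]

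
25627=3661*7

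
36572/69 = 530 +2/69= 530.03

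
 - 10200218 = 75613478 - 85813696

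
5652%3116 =2536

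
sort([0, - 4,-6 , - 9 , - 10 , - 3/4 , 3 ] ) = [ - 10 ,- 9,- 6, - 4,- 3/4, 0, 3]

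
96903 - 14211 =82692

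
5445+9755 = 15200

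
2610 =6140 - 3530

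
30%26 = 4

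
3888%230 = 208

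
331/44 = 7  +  23/44 = 7.52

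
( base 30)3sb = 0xDDF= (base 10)3551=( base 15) 10bb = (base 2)110111011111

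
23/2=11+1/2 = 11.50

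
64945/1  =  64945 = 64945.00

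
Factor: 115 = 5^1*23^1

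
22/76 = 11/38 = 0.29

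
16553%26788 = 16553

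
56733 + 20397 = 77130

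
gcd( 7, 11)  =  1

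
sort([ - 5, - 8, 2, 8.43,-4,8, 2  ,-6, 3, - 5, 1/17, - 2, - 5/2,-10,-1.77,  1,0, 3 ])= [- 10,- 8, - 6, - 5, - 5, - 4, - 5/2,-2, - 1.77,0, 1/17,1,2 , 2,3,3,8,8.43] 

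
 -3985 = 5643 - 9628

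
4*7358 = 29432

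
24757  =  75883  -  51126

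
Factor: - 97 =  - 97^1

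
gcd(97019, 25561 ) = 1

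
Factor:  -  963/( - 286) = 2^( - 1)* 3^2*11^(-1) *13^(-1) * 107^1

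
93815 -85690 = 8125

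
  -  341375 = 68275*(-5)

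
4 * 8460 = 33840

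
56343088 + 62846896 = 119189984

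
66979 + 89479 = 156458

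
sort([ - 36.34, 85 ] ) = [ - 36.34,85 ]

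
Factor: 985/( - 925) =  - 197/185 = - 5^( - 1 )*37^(  -  1)*197^1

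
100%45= 10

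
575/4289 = 575/4289  =  0.13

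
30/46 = 15/23 = 0.65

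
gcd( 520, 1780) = 20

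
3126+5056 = 8182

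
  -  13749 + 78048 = 64299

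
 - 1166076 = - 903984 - 262092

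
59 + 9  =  68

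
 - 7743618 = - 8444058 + 700440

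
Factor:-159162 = -2^1*3^1*41^1*647^1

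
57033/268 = 57033/268 = 212.81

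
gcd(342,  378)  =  18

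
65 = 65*1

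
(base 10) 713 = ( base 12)4b5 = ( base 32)M9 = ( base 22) 1a9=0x2c9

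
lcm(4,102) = 204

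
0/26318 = 0= 0.00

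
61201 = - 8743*(-7 )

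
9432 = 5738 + 3694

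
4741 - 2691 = 2050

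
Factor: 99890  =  2^1*5^1*7^1 *1427^1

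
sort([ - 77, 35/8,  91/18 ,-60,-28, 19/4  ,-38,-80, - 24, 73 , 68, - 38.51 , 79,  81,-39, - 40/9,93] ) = [-80, - 77,  -  60, - 39,-38.51,-38,-28,-24,  -  40/9, 35/8,19/4, 91/18,  68 , 73,79, 81,93 ]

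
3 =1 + 2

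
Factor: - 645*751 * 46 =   -  22282170  =  - 2^1*3^1  *5^1*23^1 * 43^1*751^1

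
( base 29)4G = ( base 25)57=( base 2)10000100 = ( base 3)11220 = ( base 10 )132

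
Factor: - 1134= - 2^1 * 3^4 * 7^1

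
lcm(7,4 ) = 28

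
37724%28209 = 9515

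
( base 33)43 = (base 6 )343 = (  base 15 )90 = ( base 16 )87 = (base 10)135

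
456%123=87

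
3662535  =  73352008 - 69689473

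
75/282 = 25/94 = 0.27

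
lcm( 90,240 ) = 720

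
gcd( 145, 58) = 29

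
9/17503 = 9/17503 = 0.00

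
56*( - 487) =-27272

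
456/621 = 152/207 = 0.73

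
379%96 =91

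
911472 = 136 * 6702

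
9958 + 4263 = 14221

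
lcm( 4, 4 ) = 4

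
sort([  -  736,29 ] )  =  [-736, 29]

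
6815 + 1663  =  8478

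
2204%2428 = 2204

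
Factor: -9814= - 2^1*7^1*701^1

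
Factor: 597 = 3^1*199^1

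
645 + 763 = 1408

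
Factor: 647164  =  2^2*7^1*29^1*797^1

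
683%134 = 13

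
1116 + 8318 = 9434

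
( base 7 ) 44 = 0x20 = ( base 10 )32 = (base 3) 1012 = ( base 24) 18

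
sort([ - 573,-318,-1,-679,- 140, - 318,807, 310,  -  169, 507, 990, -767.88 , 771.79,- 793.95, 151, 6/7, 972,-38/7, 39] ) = [- 793.95, - 767.88,-679,  -  573, - 318,-318, - 169, -140,- 38/7, - 1, 6/7, 39,151 , 310, 507, 771.79,807,972,990] 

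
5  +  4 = 9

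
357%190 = 167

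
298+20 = 318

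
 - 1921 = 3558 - 5479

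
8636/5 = 8636/5 =1727.20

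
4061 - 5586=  - 1525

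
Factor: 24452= 2^2*6113^1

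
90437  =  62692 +27745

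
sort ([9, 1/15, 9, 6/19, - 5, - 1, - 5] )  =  [ - 5,-5, - 1, 1/15,6/19, 9, 9]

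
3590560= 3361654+228906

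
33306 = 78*427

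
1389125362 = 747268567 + 641856795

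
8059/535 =8059/535 = 15.06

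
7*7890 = 55230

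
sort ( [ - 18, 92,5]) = [ - 18, 5,92 ] 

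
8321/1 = 8321 = 8321.00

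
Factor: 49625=5^3*397^1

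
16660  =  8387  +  8273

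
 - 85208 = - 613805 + 528597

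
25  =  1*25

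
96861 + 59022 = 155883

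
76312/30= 2543  +  11/15  =  2543.73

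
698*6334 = 4421132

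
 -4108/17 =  - 242 + 6/17  =  - 241.65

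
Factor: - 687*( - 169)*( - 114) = -2^1*3^2*13^2*19^1*229^1 = -13235742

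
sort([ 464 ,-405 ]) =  [-405,464 ] 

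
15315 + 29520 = 44835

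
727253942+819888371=1547142313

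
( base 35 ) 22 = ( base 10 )72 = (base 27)2I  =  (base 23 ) 33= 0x48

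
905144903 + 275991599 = 1181136502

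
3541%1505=531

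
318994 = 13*24538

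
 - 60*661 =-39660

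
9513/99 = 1057/11  =  96.09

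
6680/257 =6680/257 = 25.99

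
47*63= 2961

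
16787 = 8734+8053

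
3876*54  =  209304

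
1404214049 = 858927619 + 545286430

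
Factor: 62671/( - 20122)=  - 2^( - 1) * 7^2*1279^1 * 10061^ (-1)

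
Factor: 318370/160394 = 395/199 = 5^1* 79^1 * 199^( -1) 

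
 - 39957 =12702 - 52659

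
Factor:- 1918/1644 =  - 2^( - 1 ) * 3^ (- 1 )* 7^1 = -7/6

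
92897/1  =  92897 = 92897.00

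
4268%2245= 2023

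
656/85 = 7 + 61/85 = 7.72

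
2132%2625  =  2132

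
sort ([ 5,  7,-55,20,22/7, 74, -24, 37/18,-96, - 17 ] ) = [ - 96,-55,-24, - 17, 37/18, 22/7, 5, 7,20 , 74]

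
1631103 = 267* 6109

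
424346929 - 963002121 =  - 538655192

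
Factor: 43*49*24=2^3*3^1* 7^2*43^1=50568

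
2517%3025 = 2517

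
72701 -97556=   -  24855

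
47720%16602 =14516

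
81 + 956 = 1037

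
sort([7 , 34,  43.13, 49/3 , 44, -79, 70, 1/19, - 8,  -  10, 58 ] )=[ - 79, -10, -8,1/19,7 , 49/3, 34,43.13, 44,58,70]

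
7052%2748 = 1556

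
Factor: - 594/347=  - 2^1*3^3*11^1*347^ (-1 ) 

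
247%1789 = 247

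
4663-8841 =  - 4178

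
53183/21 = 2532+11/21 = 2532.52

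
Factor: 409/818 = 2^( - 1) = 1/2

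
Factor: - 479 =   -  479^1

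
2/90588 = 1/45294 = 0.00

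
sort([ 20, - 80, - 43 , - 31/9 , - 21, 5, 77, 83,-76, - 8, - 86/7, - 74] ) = [ - 80, - 76, - 74, - 43, - 21 , - 86/7,-8,-31/9,5, 20,77,  83] 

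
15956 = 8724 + 7232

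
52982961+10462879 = 63445840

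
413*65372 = 26998636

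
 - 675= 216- 891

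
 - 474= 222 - 696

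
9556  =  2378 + 7178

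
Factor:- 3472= -2^4*7^1*31^1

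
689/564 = 1+125/564= 1.22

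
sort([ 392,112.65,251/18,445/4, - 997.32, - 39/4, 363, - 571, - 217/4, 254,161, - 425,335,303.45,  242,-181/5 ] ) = [-997.32, - 571, -425,-217/4, - 181/5, - 39/4, 251/18, 445/4, 112.65,161 , 242, 254,303.45, 335, 363,392]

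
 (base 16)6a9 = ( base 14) 89B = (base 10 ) 1705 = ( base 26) 2df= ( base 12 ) ba1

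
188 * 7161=1346268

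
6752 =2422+4330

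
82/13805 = 82/13805 = 0.01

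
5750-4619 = 1131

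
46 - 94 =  - 48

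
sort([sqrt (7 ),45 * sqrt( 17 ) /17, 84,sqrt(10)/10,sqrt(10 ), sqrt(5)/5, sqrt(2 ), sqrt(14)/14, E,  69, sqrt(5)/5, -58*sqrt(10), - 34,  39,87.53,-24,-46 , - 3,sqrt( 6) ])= [ - 58*sqrt(10),  -  46,  -  34, - 24, - 3,  sqrt(14 ) /14, sqrt(10)/10 , sqrt (5)/5,sqrt( 5 ) /5,sqrt(2) , sqrt(6),sqrt(7),  E,sqrt( 10), 45*sqrt(17)/17 , 39,  69, 84, 87.53 ]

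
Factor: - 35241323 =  - 13^1*17^1 *159463^1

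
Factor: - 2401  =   - 7^4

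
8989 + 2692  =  11681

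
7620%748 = 140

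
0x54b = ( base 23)2CL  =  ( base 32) 1ab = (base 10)1355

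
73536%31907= 9722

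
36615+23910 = 60525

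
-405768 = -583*696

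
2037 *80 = 162960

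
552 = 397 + 155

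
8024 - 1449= 6575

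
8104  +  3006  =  11110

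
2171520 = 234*9280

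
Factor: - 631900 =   -  2^2 * 5^2 * 71^1*89^1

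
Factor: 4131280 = 2^4 * 5^1  *  113^1*457^1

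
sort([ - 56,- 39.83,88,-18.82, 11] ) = [  -  56, - 39.83, - 18.82, 11,88]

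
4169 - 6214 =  - 2045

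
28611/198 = 289/2 =144.50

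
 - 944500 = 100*( - 9445)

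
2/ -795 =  - 1 + 793/795 = - 0.00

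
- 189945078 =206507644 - 396452722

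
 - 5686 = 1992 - 7678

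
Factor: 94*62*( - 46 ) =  - 268088 = - 2^3*23^1 *31^1*47^1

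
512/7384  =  64/923= 0.07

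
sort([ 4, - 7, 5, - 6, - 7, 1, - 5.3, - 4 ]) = [ - 7, - 7, - 6, - 5.3, -4, 1,4, 5]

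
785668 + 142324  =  927992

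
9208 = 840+8368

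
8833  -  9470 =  - 637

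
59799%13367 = 6331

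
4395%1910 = 575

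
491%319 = 172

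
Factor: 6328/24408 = 3^( - 3 )*7^1  =  7/27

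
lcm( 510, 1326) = 6630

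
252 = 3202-2950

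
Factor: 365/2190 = 2^( -1) * 3^ (-1 ) = 1/6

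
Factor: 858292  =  2^2 * 229^1*937^1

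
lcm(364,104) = 728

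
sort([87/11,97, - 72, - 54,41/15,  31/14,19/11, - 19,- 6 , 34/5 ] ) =[ - 72, - 54, - 19 , - 6, 19/11, 31/14,41/15,34/5,87/11,97]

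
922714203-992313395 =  - 69599192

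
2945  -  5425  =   - 2480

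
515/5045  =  103/1009 = 0.10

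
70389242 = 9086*7747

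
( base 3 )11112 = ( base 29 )46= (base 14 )8A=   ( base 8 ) 172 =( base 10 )122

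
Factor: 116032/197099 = 448/761=   2^6 * 7^1 * 761^( - 1 ) 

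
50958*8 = 407664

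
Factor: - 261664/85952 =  - 481/158 = - 2^( - 1)*13^1 * 37^1 * 79^( - 1) 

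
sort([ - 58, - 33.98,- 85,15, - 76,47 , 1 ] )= [ - 85,-76, - 58,  -  33.98,1,15,47 ]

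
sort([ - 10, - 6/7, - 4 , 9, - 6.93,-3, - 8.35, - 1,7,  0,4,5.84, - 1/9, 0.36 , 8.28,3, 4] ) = [ - 10, - 8.35, -6.93, - 4, - 3,-1 , - 6/7 , - 1/9, 0, 0.36, 3,4, 4, 5.84,7,8.28,  9]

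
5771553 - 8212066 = -2440513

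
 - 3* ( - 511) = 1533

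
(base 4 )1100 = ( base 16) 50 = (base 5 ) 310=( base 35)2a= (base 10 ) 80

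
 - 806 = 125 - 931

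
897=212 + 685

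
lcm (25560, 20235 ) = 485640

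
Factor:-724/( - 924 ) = 3^(- 1)*7^(-1 )  *  11^( -1)*181^1 = 181/231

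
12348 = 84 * 147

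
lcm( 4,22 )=44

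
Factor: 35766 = 2^1*3^2*1987^1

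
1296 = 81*16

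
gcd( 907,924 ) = 1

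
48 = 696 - 648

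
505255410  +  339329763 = 844585173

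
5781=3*1927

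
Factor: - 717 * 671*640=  - 307908480 =-2^7*3^1*5^1*11^1*61^1*239^1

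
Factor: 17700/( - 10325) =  - 12/7 = -  2^2*3^1 * 7^( - 1 )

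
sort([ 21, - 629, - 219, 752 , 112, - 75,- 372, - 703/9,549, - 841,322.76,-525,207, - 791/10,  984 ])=[ - 841, - 629 , - 525, - 372, - 219,-791/10,-703/9 , - 75,21 , 112,207 , 322.76, 549, 752,984] 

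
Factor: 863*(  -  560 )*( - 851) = 2^4*5^1*7^1*23^1*37^1*863^1 = 411271280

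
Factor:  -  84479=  - 23^1*3673^1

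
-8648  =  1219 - 9867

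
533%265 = 3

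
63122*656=41408032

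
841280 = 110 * 7648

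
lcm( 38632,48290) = 193160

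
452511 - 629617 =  - 177106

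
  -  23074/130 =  - 11537/65 = - 177.49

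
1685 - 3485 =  - 1800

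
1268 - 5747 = -4479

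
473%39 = 5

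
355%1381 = 355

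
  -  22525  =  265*(-85 )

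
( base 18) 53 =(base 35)2n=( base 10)93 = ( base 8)135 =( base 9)113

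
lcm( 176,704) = 704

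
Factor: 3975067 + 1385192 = 3^1*1786753^1  =  5360259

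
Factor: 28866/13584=17/8 =2^ (-3)*17^1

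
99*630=62370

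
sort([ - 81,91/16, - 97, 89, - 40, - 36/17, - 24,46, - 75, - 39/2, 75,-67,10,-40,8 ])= [- 97, - 81,-75, - 67,-40,- 40, - 24,-39/2, - 36/17,91/16, 8, 10, 46, 75, 89] 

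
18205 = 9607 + 8598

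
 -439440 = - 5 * 87888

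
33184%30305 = 2879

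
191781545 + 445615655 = 637397200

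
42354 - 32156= 10198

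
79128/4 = 19782 =19782.00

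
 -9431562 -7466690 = - 16898252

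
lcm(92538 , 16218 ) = 1573146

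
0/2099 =0 = 0.00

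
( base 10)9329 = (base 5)244304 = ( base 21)1035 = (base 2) 10010001110001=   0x2471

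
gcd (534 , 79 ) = 1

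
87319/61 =87319/61 =1431.46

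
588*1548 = 910224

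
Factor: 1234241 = 1234241^1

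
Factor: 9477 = 3^6*13^1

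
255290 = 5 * 51058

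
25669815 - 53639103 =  - 27969288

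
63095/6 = 63095/6 = 10515.83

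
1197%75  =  72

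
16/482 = 8/241 = 0.03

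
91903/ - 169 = -544 + 33/169 = - 543.80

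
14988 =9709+5279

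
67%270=67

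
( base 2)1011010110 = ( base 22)1b0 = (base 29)p1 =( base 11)600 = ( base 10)726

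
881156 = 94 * 9374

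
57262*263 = 15059906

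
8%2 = 0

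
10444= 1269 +9175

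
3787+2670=6457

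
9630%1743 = 915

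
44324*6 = 265944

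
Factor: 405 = 3^4*5^1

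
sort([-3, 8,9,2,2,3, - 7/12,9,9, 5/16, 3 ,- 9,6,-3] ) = [ -9,-3,- 3 ,-7/12,5/16, 2,2, 3, 3, 6, 8,9,9,9] 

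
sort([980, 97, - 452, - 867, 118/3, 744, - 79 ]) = [ - 867, - 452, - 79,118/3,97, 744, 980 ] 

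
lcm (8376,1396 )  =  8376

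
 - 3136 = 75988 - 79124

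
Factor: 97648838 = 2^1*7^1*6974917^1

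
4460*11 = 49060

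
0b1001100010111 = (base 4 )1030113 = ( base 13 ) 22bc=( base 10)4887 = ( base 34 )47P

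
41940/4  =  10485 = 10485.00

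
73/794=73/794=0.09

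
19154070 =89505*214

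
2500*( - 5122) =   -  12805000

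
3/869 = 3/869 = 0.00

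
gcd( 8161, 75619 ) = 1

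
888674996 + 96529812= 985204808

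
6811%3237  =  337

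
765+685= 1450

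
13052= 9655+3397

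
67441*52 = 3506932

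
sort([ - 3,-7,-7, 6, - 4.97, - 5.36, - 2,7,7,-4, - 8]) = [ - 8, - 7 , - 7, - 5.36, - 4.97, - 4, - 3, - 2,6,7, 7 ] 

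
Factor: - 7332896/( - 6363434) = 2^4*7^( - 2)*11^( - 1)*5903^( - 1 )*229153^1 = 3666448/3181717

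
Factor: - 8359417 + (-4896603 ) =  - 2^2*5^1*97^1*6833^1 = - 13256020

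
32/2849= 32/2849 = 0.01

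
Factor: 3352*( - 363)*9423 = - 11465680248 = - 2^3*3^4*11^2*349^1*419^1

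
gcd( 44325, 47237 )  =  1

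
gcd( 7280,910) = 910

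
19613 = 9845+9768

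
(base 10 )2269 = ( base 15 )a14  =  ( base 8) 4335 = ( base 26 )397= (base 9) 3101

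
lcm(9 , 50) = 450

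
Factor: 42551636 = 2^2*1049^1*10141^1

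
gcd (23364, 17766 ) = 18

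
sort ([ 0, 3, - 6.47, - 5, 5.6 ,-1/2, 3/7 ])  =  [ - 6.47, -5,-1/2, 0, 3/7, 3, 5.6] 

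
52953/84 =17651/28 = 630.39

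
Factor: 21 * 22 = 2^1*3^1*7^1*11^1 = 462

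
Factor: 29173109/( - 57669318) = - 4167587/8238474 =- 2^(-1)*3^( - 2 )*347^( - 1)*1319^(- 1) *4167587^1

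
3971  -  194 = 3777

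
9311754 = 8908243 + 403511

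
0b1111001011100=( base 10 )7772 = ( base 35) 6c2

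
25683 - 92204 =-66521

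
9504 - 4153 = 5351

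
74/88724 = 37/44362=0.00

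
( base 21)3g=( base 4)1033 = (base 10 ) 79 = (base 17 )4b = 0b1001111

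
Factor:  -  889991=-257^1*3463^1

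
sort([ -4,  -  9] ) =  [  -  9, - 4]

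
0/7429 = 0  =  0.00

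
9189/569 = 16  +  85/569 = 16.15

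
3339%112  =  91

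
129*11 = 1419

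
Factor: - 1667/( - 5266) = 2^(  -  1 )*1667^1*2633^( - 1)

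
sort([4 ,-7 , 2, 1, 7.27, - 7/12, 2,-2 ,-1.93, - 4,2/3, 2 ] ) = [ - 7, - 4, - 2,  -  1.93,  -  7/12, 2/3, 1, 2 , 2, 2, 4, 7.27 ]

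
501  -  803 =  - 302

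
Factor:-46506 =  - 2^1*3^1 * 23^1 * 337^1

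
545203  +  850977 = 1396180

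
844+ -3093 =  - 2249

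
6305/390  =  16 + 1/6 = 16.17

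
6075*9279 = 56369925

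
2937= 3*979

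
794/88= 9 + 1/44 = 9.02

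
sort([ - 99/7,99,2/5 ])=[ - 99/7,  2/5, 99 ] 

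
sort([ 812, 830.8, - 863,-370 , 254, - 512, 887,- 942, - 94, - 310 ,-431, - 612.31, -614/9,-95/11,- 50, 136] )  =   [ - 942, - 863,-612.31, -512, - 431, - 370, - 310, - 94,-614/9, - 50 ,- 95/11,136, 254,812, 830.8,887]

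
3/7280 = 3/7280 = 0.00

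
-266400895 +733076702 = 466675807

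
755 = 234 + 521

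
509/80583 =509/80583 = 0.01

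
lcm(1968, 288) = 11808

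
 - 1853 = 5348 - 7201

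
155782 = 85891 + 69891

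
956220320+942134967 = 1898355287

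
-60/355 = -1 + 59/71 = - 0.17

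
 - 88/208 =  - 1 + 15/26 = - 0.42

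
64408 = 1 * 64408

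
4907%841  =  702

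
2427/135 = 809/45 =17.98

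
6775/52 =130 + 15/52= 130.29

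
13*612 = 7956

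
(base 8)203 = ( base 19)6h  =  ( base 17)7C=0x83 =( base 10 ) 131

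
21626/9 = 2402  +  8/9  =  2402.89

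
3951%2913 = 1038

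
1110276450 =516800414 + 593476036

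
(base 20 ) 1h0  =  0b1011100100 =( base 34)lq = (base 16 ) 2e4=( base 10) 740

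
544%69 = 61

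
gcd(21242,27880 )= 2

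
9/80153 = 9/80153 = 0.00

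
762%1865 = 762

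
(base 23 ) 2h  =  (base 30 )23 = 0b111111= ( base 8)77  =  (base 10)63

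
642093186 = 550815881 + 91277305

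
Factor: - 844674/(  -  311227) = 2^1*3^1*7^( - 1) *173^ (-1)*257^ ( - 1)*140779^1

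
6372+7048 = 13420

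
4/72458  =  2/36229 = 0.00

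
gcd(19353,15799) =1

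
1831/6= 1831/6 = 305.17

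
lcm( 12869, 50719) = 862223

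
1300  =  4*325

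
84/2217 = 28/739 =0.04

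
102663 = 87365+15298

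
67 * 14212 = 952204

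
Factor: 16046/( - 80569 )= - 142/713  =  - 2^1 * 23^( -1 )*31^( - 1 )*71^1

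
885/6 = 147 + 1/2= 147.50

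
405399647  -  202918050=202481597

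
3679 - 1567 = 2112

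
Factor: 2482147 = 2482147^1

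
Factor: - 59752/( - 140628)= 14938/35157  =  2^1*3^(-1)*7^1* 11^1*97^1*11719^( -1)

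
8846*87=769602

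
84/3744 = 7/312=0.02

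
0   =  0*43684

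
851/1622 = 851/1622 = 0.52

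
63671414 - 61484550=2186864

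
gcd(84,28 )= 28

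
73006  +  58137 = 131143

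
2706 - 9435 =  - 6729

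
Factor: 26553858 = 2^1 * 3^1*71^1 * 83^1*751^1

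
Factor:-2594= -2^1*1297^1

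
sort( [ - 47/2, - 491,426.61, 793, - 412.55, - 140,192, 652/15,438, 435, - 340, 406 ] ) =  [ - 491, - 412.55, - 340, - 140, - 47/2,652/15,192,406, 426.61,435, 438, 793] 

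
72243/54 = 1337 + 5/6 = 1337.83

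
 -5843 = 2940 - 8783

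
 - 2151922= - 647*3326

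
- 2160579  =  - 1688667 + -471912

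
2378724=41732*57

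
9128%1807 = 93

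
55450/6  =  9241+ 2/3=   9241.67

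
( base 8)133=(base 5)331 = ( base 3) 10101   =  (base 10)91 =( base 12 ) 77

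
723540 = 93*7780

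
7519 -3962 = 3557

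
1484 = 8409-6925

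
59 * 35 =2065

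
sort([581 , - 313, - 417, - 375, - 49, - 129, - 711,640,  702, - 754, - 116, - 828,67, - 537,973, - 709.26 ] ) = [ - 828,-754, - 711, - 709.26, - 537 , - 417, - 375, - 313, - 129, - 116, - 49, 67,581, 640, 702 , 973]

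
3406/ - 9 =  -379 + 5/9 = - 378.44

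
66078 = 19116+46962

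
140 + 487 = 627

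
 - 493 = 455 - 948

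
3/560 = 3/560= 0.01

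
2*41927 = 83854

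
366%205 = 161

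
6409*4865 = 31179785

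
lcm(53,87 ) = 4611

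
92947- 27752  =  65195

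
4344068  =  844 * 5147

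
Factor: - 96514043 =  - 197^1*691^1*709^1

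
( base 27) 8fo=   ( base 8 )14165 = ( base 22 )CKD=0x1875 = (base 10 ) 6261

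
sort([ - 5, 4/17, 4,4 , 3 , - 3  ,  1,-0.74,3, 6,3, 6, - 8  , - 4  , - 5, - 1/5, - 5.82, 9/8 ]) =[ - 8, - 5.82, - 5 ,  -  5, - 4,  -  3 ,-0.74,-1/5,4/17 , 1, 9/8 , 3 , 3,3,4,  4,6,6]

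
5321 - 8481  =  -3160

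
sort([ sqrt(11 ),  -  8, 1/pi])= [ - 8, 1/pi,sqrt (11)]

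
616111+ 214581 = 830692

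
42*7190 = 301980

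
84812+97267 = 182079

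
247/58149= 19/4473=0.00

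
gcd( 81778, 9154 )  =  2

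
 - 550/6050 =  - 1/11= - 0.09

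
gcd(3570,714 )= 714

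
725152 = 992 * 731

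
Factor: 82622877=3^1*23^1*1197433^1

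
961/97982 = 961/97982 = 0.01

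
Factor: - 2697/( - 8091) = 3^( - 1 ) = 1/3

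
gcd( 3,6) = 3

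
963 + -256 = 707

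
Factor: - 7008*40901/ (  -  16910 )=2^4*3^1*5^( - 1 )*7^1*19^(-1)*73^1  *89^( - 1) * 5843^1 =143317104/8455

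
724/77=724/77 = 9.40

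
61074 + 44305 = 105379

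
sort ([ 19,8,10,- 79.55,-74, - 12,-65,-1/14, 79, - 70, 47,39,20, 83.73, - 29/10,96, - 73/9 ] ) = [ - 79.55, - 74, - 70, - 65, - 12 ,-73/9,- 29/10, - 1/14,8,10,19,20,39,47 , 79,83.73, 96]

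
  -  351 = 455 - 806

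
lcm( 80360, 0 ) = 0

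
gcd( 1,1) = 1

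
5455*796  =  4342180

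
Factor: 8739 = 3^2*971^1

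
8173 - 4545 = 3628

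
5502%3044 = 2458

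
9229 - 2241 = 6988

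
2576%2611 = 2576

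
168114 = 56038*3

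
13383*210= 2810430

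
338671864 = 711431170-372759306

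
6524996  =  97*67268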